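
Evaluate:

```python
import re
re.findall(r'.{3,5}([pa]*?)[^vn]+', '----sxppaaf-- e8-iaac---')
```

['']

Pattern: 3 to 5 of any character; then zero or more of one of [pa] (lazy) (captured); then one or more of any character except [vn].
Walking the string: at [0:24] match '----sxppaaf-- e8-iaac---', group 1 = ''.
`findall` collects group 1 from the one match (1 total).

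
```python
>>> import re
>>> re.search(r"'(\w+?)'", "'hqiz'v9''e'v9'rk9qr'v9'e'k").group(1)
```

'hqiz'

`re.search` scans for the first position where the pattern succeeds.
The match spans [0:6] → "'hqiz'".
Captured: group 1 = 'hqiz'.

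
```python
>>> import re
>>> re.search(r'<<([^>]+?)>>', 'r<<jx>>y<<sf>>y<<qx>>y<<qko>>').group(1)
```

'jx'

`re.search` scans for the first position where the pattern succeeds.
The match spans [1:7] → '<<jx>>'.
Captured: group 1 = 'jx'.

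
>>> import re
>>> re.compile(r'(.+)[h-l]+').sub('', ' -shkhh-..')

'-..'

Every occurrence is swapped for ''.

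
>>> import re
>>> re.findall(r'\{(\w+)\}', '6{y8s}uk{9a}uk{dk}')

With a single group, `findall` returns only what that group captured — 3 items.

['y8s', '9a', 'dk']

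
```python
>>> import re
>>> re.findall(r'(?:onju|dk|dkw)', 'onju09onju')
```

`findall` yields the raw match text (2 of them) because the pattern has no groups.

['onju', 'onju']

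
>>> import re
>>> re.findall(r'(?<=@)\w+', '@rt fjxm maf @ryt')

['rt', 'ryt']

The positive lookaround only admits positions where the adjacent text matches; those characters stay outside the span.
No capturing groups, so `findall` returns the 2 full match strings.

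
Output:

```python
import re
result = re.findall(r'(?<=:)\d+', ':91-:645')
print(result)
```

Because the assertion is zero-width, the text it checks is not consumed and won't appear in the result.
Scanning left to right: at [1:3] → '91'; at [5:8] → '645'.
Since nothing is captured, `findall` lists the 2 matched substrings directly.

['91', '645']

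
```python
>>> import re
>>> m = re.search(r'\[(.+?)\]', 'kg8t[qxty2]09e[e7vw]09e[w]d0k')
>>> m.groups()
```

('qxty2',)

A `+?`/`*?`/`{m,n}?` starts at its minimum and grows only as far as needed for what follows to match.
`re.search` scans for the first position where the pattern succeeds.
The match spans [4:11] → '[qxty2]'.
Captured: group 1 = 'qxty2'.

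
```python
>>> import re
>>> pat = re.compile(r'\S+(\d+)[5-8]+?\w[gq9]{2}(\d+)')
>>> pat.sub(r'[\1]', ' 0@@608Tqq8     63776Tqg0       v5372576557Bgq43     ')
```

This matches one or more of a non-whitespace character; then one or more of a digit (captured); then one or more of a character in [5-8] (lazy); then a word character, then exactly 2 of one of [gq9]; then one or more of a digit (captured).
Matches: at [1:11] → '0@@608Tqq8'; at [16:25] → '63776Tqg0'; at [32:48] → 'v5372576557Bgq43'.
Each match is replaced using the text its own group 1 captured.

' [0]     [7]       [5]     '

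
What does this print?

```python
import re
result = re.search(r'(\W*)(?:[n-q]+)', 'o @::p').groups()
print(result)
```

('',)

The pattern matches zero or more of a non-word character (captured); then one or more of a character in [n-q] (non-capturing group).
Unlike `match`, `search` isn't anchored — it looks for the pattern anywhere in the string.
The match spans [0:1] → 'o'.
Captured: group 1 = ''.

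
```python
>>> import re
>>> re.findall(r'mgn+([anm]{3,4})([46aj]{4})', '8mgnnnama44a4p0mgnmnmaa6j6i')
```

The pattern matches the literal 'mg', then one or more of the literal 'n'; then 3 to 4 of one of [anm] (captured); then exactly 4 of one of [46aj] (captured).
Scanning left to right: at [1:13] match 'mgnnnama44a4', groups = ('ama', '44a4'); at [15:26] match 'mgnmnmaa6j6', groups = ('mnma', 'a6j6').
With 2 capturing groups, `findall` returns a 2-tuple per match.

[('ama', '44a4'), ('mnma', 'a6j6')]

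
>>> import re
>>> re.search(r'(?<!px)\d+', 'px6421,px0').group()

'421'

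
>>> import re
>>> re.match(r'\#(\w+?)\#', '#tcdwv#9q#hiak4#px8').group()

`match` is anchored at position 0; if the pattern doesn't fit there, it returns None.
The match spans [0:7] → '#tcdwv#'.

'#tcdwv#'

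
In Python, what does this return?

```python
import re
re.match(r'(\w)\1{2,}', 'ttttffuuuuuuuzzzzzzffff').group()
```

`\1` has to match the exact text group 1 already captured.
`re.match` only tries the pattern at the start of the string.
The match spans [0:4] → 'tttt'.
Captured: group 1 = 't'.

'tttt'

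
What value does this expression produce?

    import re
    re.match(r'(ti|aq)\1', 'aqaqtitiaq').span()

`match` is anchored at position 0; if the pattern doesn't fit there, it returns None.
The match spans [0:4] → 'aqaq'.

(0, 4)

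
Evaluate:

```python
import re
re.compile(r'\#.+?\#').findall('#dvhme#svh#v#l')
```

['#dvhme#', '#v#']

With the lazy modifier that quantifier settles for the fewest repetitions that let the rest of the pattern succeed (the atoms after it are unaffected and can still be greedy).
Matches: at [0:7] → '#dvhme#'; at [10:13] → '#v#'.
Since nothing is captured, `findall` lists the 2 matched substrings directly.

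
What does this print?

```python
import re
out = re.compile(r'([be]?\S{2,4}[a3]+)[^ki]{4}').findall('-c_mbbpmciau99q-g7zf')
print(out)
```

['bpmcia']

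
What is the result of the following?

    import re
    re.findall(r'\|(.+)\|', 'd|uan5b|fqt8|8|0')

Matches: at [1:15] match '|uan5b|fqt8|8|', group 1 = 'uan5b|fqt8|8'.
One capturing group, so `findall` returns just the captured substring from the one match — 1 in all.

['uan5b|fqt8|8']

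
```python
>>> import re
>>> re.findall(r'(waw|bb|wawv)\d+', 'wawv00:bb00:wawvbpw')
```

['wawv', 'bb']

One capturing group, so `findall` returns just the captured substring from each match — 2 in all.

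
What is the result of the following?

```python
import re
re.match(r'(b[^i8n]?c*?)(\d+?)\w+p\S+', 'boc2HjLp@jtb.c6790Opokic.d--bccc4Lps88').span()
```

(0, 38)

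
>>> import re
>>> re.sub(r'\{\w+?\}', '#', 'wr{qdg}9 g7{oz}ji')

'wr#9 g7#ji'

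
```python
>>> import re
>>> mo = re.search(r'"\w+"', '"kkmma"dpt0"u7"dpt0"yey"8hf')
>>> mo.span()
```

Unlike `match`, `search` isn't anchored — it looks for the pattern anywhere in the string.
The match spans [0:7] → '"kkmma"'.

(0, 7)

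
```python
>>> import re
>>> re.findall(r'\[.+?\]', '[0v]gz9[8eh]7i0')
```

['[0v]', '[8eh]']

`findall` yields the raw match text (2 of them) because the pattern has no groups.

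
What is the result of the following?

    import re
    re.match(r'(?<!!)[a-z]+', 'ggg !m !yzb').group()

'ggg'

The negative lookahead/lookbehind blocks any match where the forbidden context is present.
`match` is anchored at position 0; if the pattern doesn't fit there, it returns None.
The match spans [0:3] → 'ggg'.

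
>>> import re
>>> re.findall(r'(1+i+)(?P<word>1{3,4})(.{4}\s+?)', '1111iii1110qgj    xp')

Multiple groups make `findall` return tuples — one 3-tuple for the one match.

[('1111iii', '111', '0qgj ')]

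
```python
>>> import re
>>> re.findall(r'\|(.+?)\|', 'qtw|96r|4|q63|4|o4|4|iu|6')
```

Walking the string: at [3:8] match '|96r|', group 1 = '96r'; at [9:14] match '|q63|', group 1 = 'q63'; at [15:19] match '|o4|', group 1 = 'o4'; at [20:24] match '|iu|', group 1 = 'iu'.
One capturing group, so `findall` returns just the captured substring from each match — 4 in all.

['96r', 'q63', 'o4', 'iu']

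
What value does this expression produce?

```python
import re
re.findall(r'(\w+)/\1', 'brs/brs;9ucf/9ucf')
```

After group 1 captures some text, `\1` only succeeds where that same text appears again.
Walking the string: at [0:7] match 'brs/brs', group 1 = 'brs'; at [8:17] match '9ucf/9ucf', group 1 = '9ucf'.
One capturing group, so `findall` returns just the captured substring from each match — 2 in all.

['brs', '9ucf']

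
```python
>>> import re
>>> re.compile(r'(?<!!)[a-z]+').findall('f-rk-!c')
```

Because the assertion is negative and zero-width, positions next to the forbidden text are skipped.
Walking the string: at [0:1] → 'f'; at [2:4] → 'rk'.
Since nothing is captured, `findall` lists the 2 matched substrings directly.

['f', 'rk']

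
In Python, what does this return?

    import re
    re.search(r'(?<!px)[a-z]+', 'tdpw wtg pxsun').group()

'tdpw'

A negative assertion filters positions out without eating any characters.
The match spans [0:4] → 'tdpw'.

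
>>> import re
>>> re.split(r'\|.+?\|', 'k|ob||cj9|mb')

['k', '', 'mb']

A non-greedy quantifier consumes as few characters as it can — just enough that the remainder of the pattern still matches from where it stops; whatever follows it matches normally.
The string is cut at each match, leaving 3 pieces.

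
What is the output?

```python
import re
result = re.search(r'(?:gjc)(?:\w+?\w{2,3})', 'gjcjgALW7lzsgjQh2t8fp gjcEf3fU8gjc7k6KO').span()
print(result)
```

Pattern: the literal 'g', then the literal 'jc' (non-capturing group); then one or more of a word character (lazy), then 2 to 3 of a word character (non-capturing group).
Unlike `match`, `search` isn't anchored — it looks for the pattern anywhere in the string.
The match spans [0:7] → 'gjcjgAL'.

(0, 7)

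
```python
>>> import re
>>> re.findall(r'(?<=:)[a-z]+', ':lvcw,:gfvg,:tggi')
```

The `(?=…)`/`(?<=…)` assertion just peeks at neighbouring text; it doesn't advance the match position.
Matches: at [1:5] → 'lvcw'; at [7:11] → 'gfvg'; at [13:17] → 'tggi'.
Since nothing is captured, `findall` lists the 3 matched substrings directly.

['lvcw', 'gfvg', 'tggi']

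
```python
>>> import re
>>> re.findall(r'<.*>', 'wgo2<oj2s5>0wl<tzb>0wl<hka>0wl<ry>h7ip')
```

['<oj2s5>0wl<tzb>0wl<hka>0wl<ry>']

Walking the string: at [4:34] → '<oj2s5>0wl<tzb>0wl<hka>0wl<ry>'.
With no groups in the pattern, `findall` gives back each whole match — 1 here.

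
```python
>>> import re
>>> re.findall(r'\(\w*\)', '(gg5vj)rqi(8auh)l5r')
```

['(gg5vj)', '(8auh)']

Since nothing is captured, `findall` lists the 2 matched substrings directly.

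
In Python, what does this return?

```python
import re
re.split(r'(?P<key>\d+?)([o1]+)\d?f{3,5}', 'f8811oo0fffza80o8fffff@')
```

['f', '88', '11oo', 'za', '80', 'o', '@']

The group in the pattern means `split` returns the separators' captures alongside the pieces.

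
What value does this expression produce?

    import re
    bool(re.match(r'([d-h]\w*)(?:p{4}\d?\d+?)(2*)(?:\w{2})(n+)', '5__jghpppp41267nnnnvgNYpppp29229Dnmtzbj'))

The pattern matches a character in [d-h], then zero or more of a word character (captured); then exactly 4 of the literal 'p', then optionally a digit, then one or more of a digit (lazy) (non-capturing group); then zero or more of a literal '2' (captured); then exactly 2 of a word character (non-capturing group); then one or more of a literal 'n' (captured).
`re.match` won't scan ahead — the pattern has to work from the very first character.
Here the pattern fails at index 0, so the call returns None, and `bool(None)` is False.

False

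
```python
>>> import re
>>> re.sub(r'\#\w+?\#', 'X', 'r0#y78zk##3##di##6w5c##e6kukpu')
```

'r0XXXX#e6kukpu'

Matches: at [2:9] → '#y78zk#'; at [9:12] → '#3#'; at [12:16] → '#di#'; at [16:22] → '#6w5c#'.
Each match is replaced by 'X'.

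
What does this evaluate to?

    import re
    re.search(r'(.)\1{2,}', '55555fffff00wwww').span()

After group 1 captures some text, `\1` only succeeds where that same text appears again.
`re.search` tries every starting position until one works.
The match spans [0:5] → '55555'.
Captured: group 1 = '5'.

(0, 5)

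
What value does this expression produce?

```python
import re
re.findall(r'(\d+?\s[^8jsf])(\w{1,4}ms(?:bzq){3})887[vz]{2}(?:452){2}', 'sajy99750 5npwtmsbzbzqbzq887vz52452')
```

[]

Pattern: one or more of a digit (lazy), then whitespace, then any character except [8jsf] (captured); then 1 to 4 of a word character, then the literal 'ms', then the literal 'bzq' repeated 3 times (captured); then the literal '887', then exactly 2 of one of [vz], then the literal '452' repeated 2 times.
Multiple groups make `findall` return tuples — one 2-tuple for each match.
Nothing in the string satisfies the pattern, so the list is empty.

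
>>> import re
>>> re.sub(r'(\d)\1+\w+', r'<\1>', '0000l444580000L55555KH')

'<0>'

A backreference is literal: `\1` must see the identical characters the first group matched.
Each match is replaced using the text its own group 1 captured.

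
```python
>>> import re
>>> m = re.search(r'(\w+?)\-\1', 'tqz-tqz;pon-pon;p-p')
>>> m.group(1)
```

'tqz'

`\1` has to match the exact text group 1 already captured.
Unlike `match`, `search` isn't anchored — it looks for the pattern anywhere in the string.
The match spans [0:7] → 'tqz-tqz'.
Captured: group 1 = 'tqz'.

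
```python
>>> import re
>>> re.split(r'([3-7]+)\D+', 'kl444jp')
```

This matches one or more of a character in [3-7] (captured); then one or more of a non-digit.
`re.split` interleaves the captured-group text with the surrounding fragments.

['kl', '444', '']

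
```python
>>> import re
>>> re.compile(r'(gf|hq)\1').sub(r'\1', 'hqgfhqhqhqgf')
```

'hqgfhqhqgf'

After group 1 captures some text, `\1` only succeeds where that same text appears again.
Matches: at [4:8] → 'hqhq'.
`\1` in the replacement pulls in group 1's text for each match.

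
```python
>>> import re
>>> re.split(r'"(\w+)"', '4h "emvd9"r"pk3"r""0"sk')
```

['4h ', 'emvd9', 'r', 'pk3', 'r"', '0', 'sk']

Matches to split on: at [3:10] → '"emvd9"'; at [11:16] → '"pk3"'; at [18:21] → '"0"'.
With a capturing group present, the delimiter's captured portion is kept in the result list.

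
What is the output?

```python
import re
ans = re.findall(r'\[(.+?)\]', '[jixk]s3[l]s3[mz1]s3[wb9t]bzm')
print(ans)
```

['jixk', 'l', 'mz1', 'wb9t']

A non-greedy quantifier consumes as few characters as it can — just enough that the remainder of the pattern still matches from where it stops; whatever follows it matches normally.
One capturing group, so `findall` returns just the captured substring from each match — 4 in all.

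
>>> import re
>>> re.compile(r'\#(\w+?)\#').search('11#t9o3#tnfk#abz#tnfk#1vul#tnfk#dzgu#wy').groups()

`re.search` tries every starting position until one works.
The match spans [2:8] → '#t9o3#'.
Captured: group 1 = 't9o3'.

('t9o3',)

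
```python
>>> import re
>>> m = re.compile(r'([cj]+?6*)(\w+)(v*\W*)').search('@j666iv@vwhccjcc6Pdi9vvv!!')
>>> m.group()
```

Pattern: one or more of one of [cj] (lazy), then zero or more of the literal '6' (captured); then one or more of a word character (captured); then zero or more of a literal 'v', then zero or more of a non-word character (captured).
`re.search` scans for the first position where the pattern succeeds.
The match spans [1:8] → 'j666iv@'.
Captured: group 1 = 'j666', group 2 = 'iv', group 3 = '@'.

'j666iv@'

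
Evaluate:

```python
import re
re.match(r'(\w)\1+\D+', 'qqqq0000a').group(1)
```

'q'

`\1` has to match the exact text group 1 already captured.
`re.match` won't scan ahead — the pattern has to work from the very first character.
The match spans [0:4] → 'qqqq'.
Captured: group 1 = 'q'.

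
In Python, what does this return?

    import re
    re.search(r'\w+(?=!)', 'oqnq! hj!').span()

Lookahead/lookbehind check context without consuming it, so the matched span excludes the asserted characters.
`re.search` tries every starting position until one works.
The match spans [0:4] → 'oqnq'.

(0, 4)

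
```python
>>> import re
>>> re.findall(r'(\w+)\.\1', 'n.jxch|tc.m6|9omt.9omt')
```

['9omt']

The backreference `\1` re-matches whatever the first group consumed, character for character.
Scanning left to right: at [13:22] match '9omt.9omt', group 1 = '9omt'.
One capturing group, so `findall` returns just the captured substring from the one match — 1 in all.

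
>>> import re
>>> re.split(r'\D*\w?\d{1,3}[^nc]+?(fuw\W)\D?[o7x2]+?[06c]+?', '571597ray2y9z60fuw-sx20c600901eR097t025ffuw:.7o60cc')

['', 'fuw-', '', 'fuw:', '0cc']

Pattern: zero or more of a non-digit, then optionally a word character; then 1 to 3 of a digit; then one or more of any character except [nc] (lazy); then the literal 'fuw', then a non-word character (captured); then optionally a non-digit, then one or more of one of [o7x2] (lazy), then one or more of one of [06c] (lazy).
`re.split` interleaves the captured-group text with the surrounding fragments.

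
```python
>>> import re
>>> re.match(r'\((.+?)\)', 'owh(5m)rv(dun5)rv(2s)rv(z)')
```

None

`re.match` won't scan ahead — the pattern has to work from the very first character.
Here the string doesn't start with a match, so the call returns None.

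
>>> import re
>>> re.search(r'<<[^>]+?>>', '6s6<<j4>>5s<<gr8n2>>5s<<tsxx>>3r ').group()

Unlike `match`, `search` isn't anchored — it looks for the pattern anywhere in the string.
The match spans [3:9] → '<<j4>>'.

'<<j4>>'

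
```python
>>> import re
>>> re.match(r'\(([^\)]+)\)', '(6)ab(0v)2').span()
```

(0, 3)

`re.match` only tries the pattern at the start of the string.
The match spans [0:3] → '(6)'.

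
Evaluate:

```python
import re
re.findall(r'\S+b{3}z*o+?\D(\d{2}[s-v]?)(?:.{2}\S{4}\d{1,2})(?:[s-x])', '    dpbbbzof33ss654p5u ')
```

['33']

Because there's exactly one group, `findall` drops the full match and keeps group 1 from the one hit.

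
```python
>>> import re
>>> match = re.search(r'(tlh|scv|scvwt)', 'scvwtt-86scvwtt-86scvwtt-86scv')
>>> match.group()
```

'scv'

Alternation isn't longest-match — the leftmost alternative that fits at this position is chosen.
`re.search` scans for the first position where the pattern succeeds.
The match spans [0:3] → 'scv'.
Captured: group 1 = 'scv'.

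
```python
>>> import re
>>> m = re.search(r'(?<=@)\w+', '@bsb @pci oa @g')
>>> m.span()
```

(1, 4)

The positive lookaround only admits positions where the adjacent text matches; those characters stay outside the span.
`re.search` tries every starting position until one works.
The match spans [1:4] → 'bsb'.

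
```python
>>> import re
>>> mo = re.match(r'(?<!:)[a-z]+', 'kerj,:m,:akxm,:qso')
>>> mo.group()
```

'kerj'

`re.match` won't scan ahead — the pattern has to work from the very first character.
The match spans [0:4] → 'kerj'.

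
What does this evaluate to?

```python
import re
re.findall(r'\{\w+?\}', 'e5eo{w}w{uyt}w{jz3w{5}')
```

['{w}', '{uyt}', '{5}']

Since nothing is captured, `findall` lists the 3 matched substrings directly.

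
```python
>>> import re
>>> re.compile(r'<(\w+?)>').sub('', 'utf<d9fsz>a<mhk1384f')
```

'utfa<mhk1384f'

Matches: at [3:10] → '<d9fsz>'.
Each match is replaced by ''.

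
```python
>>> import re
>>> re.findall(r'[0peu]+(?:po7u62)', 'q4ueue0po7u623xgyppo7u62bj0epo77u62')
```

['ueue0po7u62', 'ppo7u62']

No capturing groups, so `findall` returns the 2 full match strings.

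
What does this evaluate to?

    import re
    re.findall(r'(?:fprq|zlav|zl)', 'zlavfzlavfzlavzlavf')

Alternation tries branches left to right and keeps the first one that lets the overall match succeed at that position.
`findall` yields the raw match text (4 of them) because the pattern has no groups.

['zlav', 'zlav', 'zlav', 'zlav']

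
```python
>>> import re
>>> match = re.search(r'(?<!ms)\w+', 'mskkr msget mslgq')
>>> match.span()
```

Because the assertion is negative and zero-width, positions next to the forbidden text are skipped.
`re.search` scans for the first position where the pattern succeeds.
The match spans [0:5] → 'mskkr'.

(0, 5)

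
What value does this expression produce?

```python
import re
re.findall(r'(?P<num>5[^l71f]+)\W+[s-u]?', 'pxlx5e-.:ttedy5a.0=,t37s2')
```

['5e-.:ttedy5a.0=']

This matches the literal '5', then one or more of any character except [l71f] (captured as 'num'); then one or more of a non-word character; then optionally a character in [s-u].
Matches: at [4:21] match '5e-.:ttedy5a.0=,t', group 1 = '5e-.:ttedy5a.0='.
With a single group, `findall` returns only what that group captured — 1 item.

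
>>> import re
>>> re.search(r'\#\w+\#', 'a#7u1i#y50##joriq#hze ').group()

'#7u1i#'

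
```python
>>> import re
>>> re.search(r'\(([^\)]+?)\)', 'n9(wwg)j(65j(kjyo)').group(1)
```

The match spans [2:7] → '(wwg)'.
Captured: group 1 = 'wwg'.

'wwg'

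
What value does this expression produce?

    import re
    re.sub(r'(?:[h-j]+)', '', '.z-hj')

The pattern matches one or more of a character in [h-j] (non-capturing group).
Matches: at [3:5] → 'hj'.
Each match is replaced by ''.

'.z-'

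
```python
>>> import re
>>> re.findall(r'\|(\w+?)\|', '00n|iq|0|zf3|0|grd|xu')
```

One capturing group, so `findall` returns just the captured substring from each match — 3 in all.

['iq', 'zf3', 'grd']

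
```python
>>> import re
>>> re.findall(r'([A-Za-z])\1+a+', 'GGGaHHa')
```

['G', 'H']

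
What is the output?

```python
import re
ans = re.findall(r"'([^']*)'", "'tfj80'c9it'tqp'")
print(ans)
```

['tfj80', 'tqp']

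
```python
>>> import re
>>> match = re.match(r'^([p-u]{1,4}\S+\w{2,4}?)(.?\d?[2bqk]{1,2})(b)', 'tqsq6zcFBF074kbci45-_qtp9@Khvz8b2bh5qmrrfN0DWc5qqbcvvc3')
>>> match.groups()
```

The match spans [0:50] → 'tqsq6zcFBF074kbci45-_qtp9@Khvz8b2bh5qmrrfN0DWc5qqb'.
Captured: group 1 = 'tqsq6zcFBF074kbci45-_qtp9@Khvz8b2bh5qmrrfN0DWc5q', group 2 = 'q', group 3 = 'b'.

('tqsq6zcFBF074kbci45-_qtp9@Khvz8b2bh5qmrrfN0DWc5q', 'q', 'b')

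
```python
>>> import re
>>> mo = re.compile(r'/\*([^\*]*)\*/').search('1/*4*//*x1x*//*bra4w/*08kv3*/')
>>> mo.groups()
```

('4',)

`re.search` tries every starting position until one works.
The match spans [1:6] → '/*4*/'.
Captured: group 1 = '4'.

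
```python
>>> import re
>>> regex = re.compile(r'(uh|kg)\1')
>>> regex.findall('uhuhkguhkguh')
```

['uh']

A backreference is literal: `\1` must see the identical characters the first group matched.
One capturing group, so `findall` returns just the captured substring from the one match — 1 in all.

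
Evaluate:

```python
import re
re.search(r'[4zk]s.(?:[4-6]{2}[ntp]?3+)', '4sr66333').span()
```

(0, 8)

This matches one of [4zk], then a literal 's', then any character; then exactly 2 of a character in [4-6], then optionally one of [ntp], then one or more of the literal '3' (non-capturing group).
`search` walks the string left to right and returns the first match it finds.
The match spans [0:8] → '4sr66333'.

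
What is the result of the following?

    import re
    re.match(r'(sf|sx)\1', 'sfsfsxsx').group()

'sfsf'

The backreference `\1` re-matches whatever the first group consumed, character for character.
With `match`, the pattern is implicitly anchored at the beginning.
The match spans [0:4] → 'sfsf'.
Captured: group 1 = 'sf'.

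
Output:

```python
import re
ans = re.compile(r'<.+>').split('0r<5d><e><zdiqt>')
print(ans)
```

['0r', '']

Matches to split on: at [2:16] → '<5d><e><zdiqt>'.
Each match becomes a cut point; 2 segments remain.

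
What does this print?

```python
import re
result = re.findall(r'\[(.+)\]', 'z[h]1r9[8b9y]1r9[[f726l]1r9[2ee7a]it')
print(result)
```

Because there's exactly one group, `findall` drops the full match and keeps group 1 from the one hit.

['h]1r9[8b9y]1r9[[f726l]1r9[2ee7a']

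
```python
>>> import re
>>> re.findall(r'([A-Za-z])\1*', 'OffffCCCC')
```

['O', 'f', 'C']

`\1` has to match the exact text group 1 already captured.
Matches: at [0:1] match 'O', group 1 = 'O'; at [1:5] match 'ffff', group 1 = 'f'; at [5:9] match 'CCCC', group 1 = 'C'.
`findall` collects group 1 from each match (3 total).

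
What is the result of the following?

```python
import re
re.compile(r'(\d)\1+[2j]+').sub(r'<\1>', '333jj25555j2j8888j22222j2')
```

'<3><5><8>'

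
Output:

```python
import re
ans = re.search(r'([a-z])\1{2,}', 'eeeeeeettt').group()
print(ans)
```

eeeeeee

`\1` is not a pattern — it's the concrete string captured by group 1, re-applied verbatim.
The match spans [0:7] → 'eeeeeee'.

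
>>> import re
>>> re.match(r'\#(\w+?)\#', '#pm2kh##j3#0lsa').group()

With `match`, the pattern is implicitly anchored at the beginning.
The match spans [0:7] → '#pm2kh#'.
Captured: group 1 = 'pm2kh'.

'#pm2kh#'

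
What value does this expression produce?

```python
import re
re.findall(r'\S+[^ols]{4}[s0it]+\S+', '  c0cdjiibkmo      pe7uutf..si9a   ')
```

['c0cdjiibkmo', 'pe7uutf..si9a']

This matches one or more of a non-whitespace character; then exactly 4 of any character except [ols], then one or more of one of [s0it], then one or more of a non-whitespace character.
Scanning left to right: at [2:13] → 'c0cdjiibkmo'; at [19:32] → 'pe7uutf..si9a'.
No capturing groups, so `findall` returns the 2 full match strings.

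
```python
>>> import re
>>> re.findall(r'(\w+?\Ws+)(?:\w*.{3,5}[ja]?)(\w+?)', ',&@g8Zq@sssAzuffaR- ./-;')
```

2 groups means the one result is a tuple of 2 captured strings — 1 here.

[('g8Zq@sss', 'R')]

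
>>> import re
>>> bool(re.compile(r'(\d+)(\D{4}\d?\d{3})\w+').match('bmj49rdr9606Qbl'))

False

This matches one or more of a digit (captured); then exactly 4 of a non-digit, then optionally a digit, then exactly 3 of a digit (captured); then one or more of a word character.
`match` is anchored at position 0; if the pattern doesn't fit there, it returns None.
Here position 0 doesn't satisfy it, so the call returns None, and `bool(None)` is False.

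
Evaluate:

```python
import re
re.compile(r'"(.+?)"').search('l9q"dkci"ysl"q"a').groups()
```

('dkci',)

A `+?`/`*?`/`{m,n}?` starts at its minimum and grows only as far as needed for what follows to match.
`re.search` scans for the first position where the pattern succeeds.
The match spans [3:9] → '"dkci"'.
Captured: group 1 = 'dkci'.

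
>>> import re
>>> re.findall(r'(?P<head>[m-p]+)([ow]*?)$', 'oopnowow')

[('oopno', 'wow')]

This matches one or more of a character in [m-p] (captured as 'head'); then zero or more of one of [ow] (lazy) (captured); then anchored at the end.
Walking the string: at [0:8] match 'oopnowow', groups = ('oopno', 'wow').
With 2 capturing groups, `findall` returns a 2-tuple per match.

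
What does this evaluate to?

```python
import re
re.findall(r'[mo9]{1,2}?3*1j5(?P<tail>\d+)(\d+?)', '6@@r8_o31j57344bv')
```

[('734', '4')]

Pattern: 1 to 2 of one of [mo9] (lazy), then zero or more of a literal '3', then the literal '1j5'; then one or more of a digit (captured as 'tail'); then one or more of a digit (lazy) (captured).
Walking the string: at [6:15] match 'o31j57344', groups = ('734', '4').
With 2 capturing groups, `findall` returns a 2-tuple per match.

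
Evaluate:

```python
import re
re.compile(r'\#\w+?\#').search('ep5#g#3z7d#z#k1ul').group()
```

'#g#'

The match spans [3:6] → '#g#'.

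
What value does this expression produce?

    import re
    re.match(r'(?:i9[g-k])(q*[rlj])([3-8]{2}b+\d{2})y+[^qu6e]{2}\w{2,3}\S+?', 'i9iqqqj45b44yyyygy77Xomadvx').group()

'i9iqqqj45b44yyyygy77Xo'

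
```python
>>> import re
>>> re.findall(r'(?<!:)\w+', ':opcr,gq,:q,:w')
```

`(?!…)`/`(?<!…)` only lets a position through if the neighbouring text does NOT match; no characters are consumed.
Matches: at [2:5] → 'pcr'; at [6:8] → 'gq'.
No capturing groups, so `findall` returns the 2 full match strings.

['pcr', 'gq']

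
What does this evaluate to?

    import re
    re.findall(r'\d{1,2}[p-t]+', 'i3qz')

['3q']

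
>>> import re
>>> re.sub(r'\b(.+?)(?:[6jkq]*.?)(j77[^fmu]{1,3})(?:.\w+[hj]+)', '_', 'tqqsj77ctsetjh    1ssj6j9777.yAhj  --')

The pattern matches a word boundary (`\b`, zero-width); then one or more of any character (lazy) (captured); then zero or more of one of [6jkq], then optionally any character (non-capturing group); then the literal 'j77', then 1 to 3 of any character except [fmu] (captured); then any character, then one or more of a word character, then one or more of one of [hj] (non-capturing group).
Each match is replaced by '_'.

'_    1ssj6j9777.yAhj  --'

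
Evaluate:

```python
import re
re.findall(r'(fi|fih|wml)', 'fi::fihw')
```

['fi', 'fi']

Alternation isn't longest-match — the leftmost alternative that fits at this position is chosen.
Matches: at [0:2] match 'fi', group 1 = 'fi'; at [4:6] match 'fi', group 1 = 'fi'.
With a single group, `findall` returns only what that group captured — 2 items.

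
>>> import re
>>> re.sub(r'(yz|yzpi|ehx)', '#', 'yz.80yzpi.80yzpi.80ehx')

Alternation isn't longest-match — the leftmost alternative that fits at this position is chosen.
Matches: at [0:2] → 'yz'; at [5:7] → 'yz'; at [12:14] → 'yz'; at [19:22] → 'ehx'.
Each match is replaced by '#'.

'#.80#pi.80#pi.80#'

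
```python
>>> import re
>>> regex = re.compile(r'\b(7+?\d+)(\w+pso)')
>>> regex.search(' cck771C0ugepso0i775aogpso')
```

None

This matches a word boundary (`\b`, zero-width); then one or more of a literal '7' (lazy), then one or more of a digit (captured); then one or more of a word character, then the literal 'pso' (captured).
`search` walks the string left to right and returns the first match it finds.
Here no position works, so the call returns None.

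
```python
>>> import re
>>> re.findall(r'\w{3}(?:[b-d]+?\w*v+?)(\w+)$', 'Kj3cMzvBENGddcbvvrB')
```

This matches exactly 3 of a word character; then one or more of a character in [b-d] (lazy), then zero or more of a word character, then one or more of a literal 'v' (lazy) (non-capturing group); then one or more of a word character (captured); then anchored at the end.
With a single group, `findall` returns only what that group captured — 1 item.

['rB']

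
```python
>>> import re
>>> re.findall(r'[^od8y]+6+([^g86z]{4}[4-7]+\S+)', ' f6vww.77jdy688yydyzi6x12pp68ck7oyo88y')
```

['vww.77jdy688yydyzi6x12pp68ck7oyo88y']

Pattern: one or more of any character except [od8y], then one or more of a literal '6'; then exactly 4 of any character except [g86z], then one or more of a character in [4-7], then one or more of a non-whitespace character (captured).
One capturing group, so `findall` returns just the captured substring from the one match — 1 in all.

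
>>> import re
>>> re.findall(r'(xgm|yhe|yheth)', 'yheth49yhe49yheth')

The regex engine tests alternatives in the order written; an earlier branch that matches wins even if a later one would match more.
Because there's exactly one group, `findall` drops the full match and keeps group 1 from each hit.

['yhe', 'yhe', 'yhe']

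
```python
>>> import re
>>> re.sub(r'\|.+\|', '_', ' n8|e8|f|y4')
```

`sub` substitutes '_' at each match site.

' n8_y4'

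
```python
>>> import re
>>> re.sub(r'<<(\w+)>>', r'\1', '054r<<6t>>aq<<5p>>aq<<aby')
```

Each match is replaced using the text its own group 1 captured.

'054r6taq5paq<<aby'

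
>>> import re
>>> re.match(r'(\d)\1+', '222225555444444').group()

`re.match` won't scan ahead — the pattern has to work from the very first character.
The match spans [0:5] → '22222'.

'22222'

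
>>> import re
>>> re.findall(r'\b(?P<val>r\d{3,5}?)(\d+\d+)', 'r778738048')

The pattern matches a word boundary (`\b`, zero-width); then the literal 'r', then 3 to 5 of a digit (lazy) (captured as 'val'); then one or more of a digit, then one or more of a digit (captured).
A `+?`/`*?`/`{m,n}?` starts at its minimum and grows only as far as needed for what follows to match.
Walking the string: at [0:10] match 'r778738048', groups = ('r778', '738048').
`findall` packs the 2 group values into a tuple for every match.

[('r778', '738048')]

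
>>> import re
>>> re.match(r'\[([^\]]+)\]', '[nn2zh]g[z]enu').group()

'[nn2zh]'

With `match`, the pattern is implicitly anchored at the beginning.
The match spans [0:7] → '[nn2zh]'.
Captured: group 1 = 'nn2zh'.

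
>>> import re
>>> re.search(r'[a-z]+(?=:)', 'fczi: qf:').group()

'fczi'

The `(?=…)`/`(?<=…)` assertion just peeks at neighbouring text; it doesn't advance the match position.
The match spans [0:4] → 'fczi'.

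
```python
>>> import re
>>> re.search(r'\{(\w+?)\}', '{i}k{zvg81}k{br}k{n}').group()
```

The match spans [0:3] → '{i}'.

'{i}'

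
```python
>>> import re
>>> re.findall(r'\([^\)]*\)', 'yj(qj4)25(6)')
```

['(qj4)', '(6)']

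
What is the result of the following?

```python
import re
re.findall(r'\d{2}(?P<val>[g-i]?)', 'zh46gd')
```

['g']

The pattern matches exactly 2 of a digit; then optionally a character in [g-i] (captured as 'val').
Matches: at [2:5] match '46g', group 1 = 'g'.
One capturing group, so `findall` returns just the captured substring from the one match — 1 in all.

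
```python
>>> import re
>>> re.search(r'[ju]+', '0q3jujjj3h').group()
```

'jujjj'

The pattern matches one or more of one of [ju].
The match spans [3:8] → 'jujjj'.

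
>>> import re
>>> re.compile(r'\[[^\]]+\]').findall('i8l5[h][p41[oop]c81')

['[h]', '[p41[oop]']

Scanning left to right: at [4:7] → '[h]'; at [7:16] → '[p41[oop]'.
No capturing groups, so `findall` returns the 2 full match strings.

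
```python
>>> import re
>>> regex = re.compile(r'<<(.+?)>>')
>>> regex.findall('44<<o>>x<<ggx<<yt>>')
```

['o', 'ggx<<yt']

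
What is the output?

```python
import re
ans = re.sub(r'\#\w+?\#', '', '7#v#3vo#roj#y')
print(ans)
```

73voy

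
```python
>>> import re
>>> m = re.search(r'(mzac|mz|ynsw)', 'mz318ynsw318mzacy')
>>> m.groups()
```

The match spans [0:2] → 'mz'.
Captured: group 1 = 'mz'.

('mz',)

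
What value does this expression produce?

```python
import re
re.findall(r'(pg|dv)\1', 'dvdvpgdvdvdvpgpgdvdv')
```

['dv', 'dv', 'pg', 'dv']

The backreference `\1` re-matches whatever the first group consumed, character for character.
Matches: at [0:4] match 'dvdv', group 1 = 'dv'; at [6:10] match 'dvdv', group 1 = 'dv'; at [12:16] match 'pgpg', group 1 = 'pg'; at [16:20] match 'dvdv', group 1 = 'dv'.
Because there's exactly one group, `findall` drops the full match and keeps group 1 from each hit.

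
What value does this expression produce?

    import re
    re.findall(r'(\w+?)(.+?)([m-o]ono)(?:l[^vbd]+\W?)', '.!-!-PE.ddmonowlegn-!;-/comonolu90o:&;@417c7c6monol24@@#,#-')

This matches one or more of a word character (lazy) (captured); then one or more of any character (lazy) (captured); then a character in [m-o], then the literal 'ono' (captured); then a literal 'l', then one or more of any character except [vbd], then optionally a non-word character (non-capturing group).
The `?` after the quantifier makes it lazy — it takes as little as possible before letting the rest of the pattern try.
Walking the string: at [5:59] match 'PE.ddmonowlegn-!;-/comonolu90o:&;@417c7c6monol24@@#,#-', groups = ('P', 'E.ddmonowlegn-!;-/co', 'mono').
Multiple groups make `findall` return tuples — one 3-tuple for the one match.

[('P', 'E.ddmonowlegn-!;-/co', 'mono')]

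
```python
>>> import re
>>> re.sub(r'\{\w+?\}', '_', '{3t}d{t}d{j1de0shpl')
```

Matches: at [0:4] → '{3t}'; at [5:8] → '{t}'.
Each match is replaced by '_'.

'_d_d{j1de0shpl'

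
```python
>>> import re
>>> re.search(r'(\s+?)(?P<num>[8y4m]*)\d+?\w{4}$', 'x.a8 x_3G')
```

None

The pattern matches one or more of whitespace (lazy) (captured); then zero or more of one of [8y4m] (captured as 'num'); then one or more of a digit (lazy), then exactly 4 of a word character; then anchored at the end.
Unlike `match`, `search` isn't anchored — it looks for the pattern anywhere in the string.
Here the pattern never matches, so the call returns None.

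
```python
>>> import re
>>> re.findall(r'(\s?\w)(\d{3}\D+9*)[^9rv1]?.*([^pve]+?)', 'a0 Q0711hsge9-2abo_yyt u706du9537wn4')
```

[('0', '711hsge9', '4')]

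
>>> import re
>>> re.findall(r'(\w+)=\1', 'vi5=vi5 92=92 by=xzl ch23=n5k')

The backreference `\1` re-matches whatever the first group consumed, character for character.
`findall` collects group 1 from each match (2 total).

['vi5', '92']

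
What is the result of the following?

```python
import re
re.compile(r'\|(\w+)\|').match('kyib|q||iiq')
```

With `match`, the pattern is implicitly anchored at the beginning.
Here the string doesn't start with a match, so the call returns None.

None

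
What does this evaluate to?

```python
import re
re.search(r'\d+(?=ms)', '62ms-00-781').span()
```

Because the assertion is zero-width, the text it checks is not consumed and won't appear in the result.
Unlike `match`, `search` isn't anchored — it looks for the pattern anywhere in the string.
The match spans [0:2] → '62'.

(0, 2)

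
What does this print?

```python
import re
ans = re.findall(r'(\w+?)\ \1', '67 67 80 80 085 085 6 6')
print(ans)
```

['67', '80', '085', '6']

After group 1 captures some text, `\1` only succeeds where that same text appears again.
Because there's exactly one group, `findall` drops the full match and keeps group 1 from each hit.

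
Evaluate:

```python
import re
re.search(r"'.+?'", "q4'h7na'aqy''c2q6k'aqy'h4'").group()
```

Lazy quantifiers expand one character at a time until the remainder of the pattern can match.
`search` walks the string left to right and returns the first match it finds.
The match spans [2:8] → "'h7na'".

"'h7na'"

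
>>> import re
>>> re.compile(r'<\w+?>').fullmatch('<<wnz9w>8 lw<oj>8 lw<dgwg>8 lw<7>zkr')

None

`fullmatch` succeeds only if the pattern covers the string from start to end.
Here there's no way to consume every character, so the call returns None.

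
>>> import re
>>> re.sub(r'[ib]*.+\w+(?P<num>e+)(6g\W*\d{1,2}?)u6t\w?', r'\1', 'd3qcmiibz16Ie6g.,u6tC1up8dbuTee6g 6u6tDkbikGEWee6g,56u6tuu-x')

This matches zero or more of one of [ib], then one or more of any character; then one or more of a word character; then one or more of a literal 'e' (captured as 'num'); then the literal '6g', then zero or more of a non-word character, then 1 to 2 of a digit (lazy) (captured); then the literal 'u6t', then optionally a word character.
Matches: at [0:57] → 'd3qcmiibz16Ie6g.,u6tC1up8dbuTee6g 6u6tDkbikGEWee6g,56u6tu'.
The replacement refers to a captured group, so each match is rewritten using its own captured text.

'eu-x'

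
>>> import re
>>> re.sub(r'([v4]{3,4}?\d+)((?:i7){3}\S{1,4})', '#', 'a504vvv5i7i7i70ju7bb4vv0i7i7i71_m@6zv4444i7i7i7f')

'a50#bb#6z#'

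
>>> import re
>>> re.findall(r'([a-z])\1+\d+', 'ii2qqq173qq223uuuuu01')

['i', 'q', 'q', 'u']

A backreference is literal: `\1` must see the identical characters the first group matched.
`findall` collects group 1 from each match (4 total).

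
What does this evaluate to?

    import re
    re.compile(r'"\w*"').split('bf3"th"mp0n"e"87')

['bf3', 'mp0n', '87']

Each match becomes a cut point; 3 segments remain.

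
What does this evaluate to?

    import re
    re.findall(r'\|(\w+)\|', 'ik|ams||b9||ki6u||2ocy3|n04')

['ams', 'b9', 'ki6u', '2ocy3']

Scanning left to right: at [2:7] match '|ams|', group 1 = 'ams'; at [7:11] match '|b9|', group 1 = 'b9'; at [11:17] match '|ki6u|', group 1 = 'ki6u'; at [17:24] match '|2ocy3|', group 1 = '2ocy3'.
One capturing group, so `findall` returns just the captured substring from each match — 4 in all.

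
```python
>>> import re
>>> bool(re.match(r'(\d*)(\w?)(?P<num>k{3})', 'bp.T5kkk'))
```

Pattern: zero or more of a digit (captured); then optionally a word character (captured); then exactly 3 of a literal 'k' (captured as 'num').
`re.match` only tries the pattern at the start of the string.
Here the pattern fails at index 0, so the call returns None, and `bool(None)` is False.

False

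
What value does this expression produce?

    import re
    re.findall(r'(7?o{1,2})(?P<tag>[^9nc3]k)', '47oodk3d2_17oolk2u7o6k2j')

[('7oo', 'dk'), ('7oo', 'lk'), ('7o', '6k')]

Multiple groups make `findall` return tuples — one 2-tuple for each match.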